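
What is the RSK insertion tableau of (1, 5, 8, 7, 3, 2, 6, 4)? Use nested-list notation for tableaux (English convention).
Insert 1: appended to row 1. P = [[1]].
Insert 5: appended to row 1. P = [[1, 5]].
Insert 8: appended to row 1. P = [[1, 5, 8]].
Insert 7: 7 bumps 8 from row 1; 8 starts row 2. P = [[1, 5, 7], [8]].
Insert 3: 3 bumps 5 from row 1; 5 bumps 8 from row 2; 8 starts row 3. P = [[1, 3, 7], [5], [8]].
Insert 2: 2 bumps 3 from row 1; 3 bumps 5 from row 2; 5 bumps 8 from row 3; 8 starts row 4. P = [[1, 2, 7], [3], [5], [8]].
Insert 6: 6 bumps 7 from row 1; 7 appends to row 2. P = [[1, 2, 6], [3, 7], [5], [8]].
Insert 4: 4 bumps 6 from row 1; 6 bumps 7 from row 2; 7 appends to row 3. P = [[1, 2, 4], [3, 6], [5, 7], [8]].

So P = [[1, 2, 4], [3, 6], [5, 7], [8]].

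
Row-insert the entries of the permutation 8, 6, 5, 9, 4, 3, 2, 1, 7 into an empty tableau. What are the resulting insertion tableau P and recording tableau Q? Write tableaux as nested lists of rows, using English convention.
Insert each entry of the permutation into P by Schensted row insertion, recording in Q the position of each new cell.

Insert 8: appended to row 1. P = [[8]].
Insert 6: 6 bumps 8 from row 1; 8 starts row 2. P = [[6], [8]].
Insert 5: 5 bumps 6 from row 1; 6 bumps 8 from row 2; 8 starts row 3. P = [[5], [6], [8]].
Insert 9: appended to row 1. P = [[5, 9], [6], [8]].
Insert 4: 4 bumps 5 from row 1; 5 bumps 6 from row 2; 6 bumps 8 from row 3; 8 starts row 4. P = [[4, 9], [5], [6], [8]].
Insert 3: 3 bumps 4 from row 1; 4 bumps 5 from row 2; 5 bumps 6 from row 3; 6 bumps 8 from row 4; 8 starts row 5. P = [[3, 9], [4], [5], [6], [8]].
Insert 2: 2 bumps 3 from row 1; 3 bumps 4 from row 2; 4 bumps 5 from row 3; 5 bumps 6 from row 4; 6 bumps 8 from row 5; 8 starts row 6. P = [[2, 9], [3], [4], [5], [6], [8]].
Insert 1: 1 bumps 2 from row 1; 2 bumps 3 from row 2; 3 bumps 4 from row 3; 4 bumps 5 from row 4; 5 bumps 6 from row 5; 6 bumps 8 from row 6; 8 starts row 7. P = [[1, 9], [2], [3], [4], [5], [6], [8]].
Insert 7: 7 bumps 9 from row 1; 9 appends to row 2. P = [[1, 7], [2, 9], [3], [4], [5], [6], [8]].

So P = [[1, 7], [2, 9], [3], [4], [5], [6], [8]], Q = [[1, 4], [2, 9], [3], [5], [6], [7], [8]].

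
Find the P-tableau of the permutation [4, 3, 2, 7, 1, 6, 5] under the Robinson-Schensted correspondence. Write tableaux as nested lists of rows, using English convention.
P = [[1, 5], [2, 6], [3, 7], [4]]

Insert 4: appended to row 1. P = [[4]].
Insert 3: 3 bumps 4 from row 1; 4 starts row 2. P = [[3], [4]].
Insert 2: 2 bumps 3 from row 1; 3 bumps 4 from row 2; 4 starts row 3. P = [[2], [3], [4]].
Insert 7: appended to row 1. P = [[2, 7], [3], [4]].
Insert 1: 1 bumps 2 from row 1; 2 bumps 3 from row 2; 3 bumps 4 from row 3; 4 starts row 4. P = [[1, 7], [2], [3], [4]].
Insert 6: 6 bumps 7 from row 1; 7 appends to row 2. P = [[1, 6], [2, 7], [3], [4]].
Insert 5: 5 bumps 6 from row 1; 6 bumps 7 from row 2; 7 appends to row 3. P = [[1, 5], [2, 6], [3, 7], [4]].

So P = [[1, 5], [2, 6], [3, 7], [4]].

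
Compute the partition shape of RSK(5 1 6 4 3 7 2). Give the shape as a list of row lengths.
[3, 2, 1, 1]

Row-insert each entry into an empty tableau.

After inserting 5: P = [[5]].
After inserting 1: P = [[1], [5]].
After inserting 6: P = [[1, 6], [5]].
After inserting 4: P = [[1, 4], [5, 6]].
After inserting 3: P = [[1, 3], [4, 6], [5]].
After inserting 7: P = [[1, 3, 7], [4, 6], [5]].
After inserting 2: P = [[1, 2, 7], [3, 6], [4], [5]].

The final insertion tableau P = [[1, 2, 7], [3, 6], [4], [5]] has shape [3, 2, 1, 1].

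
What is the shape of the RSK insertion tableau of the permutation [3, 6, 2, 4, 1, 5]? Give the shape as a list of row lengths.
[3, 2, 1]

Row-insert each entry into an empty tableau.

After inserting 3: P = [[3]].
After inserting 6: P = [[3, 6]].
After inserting 2: P = [[2, 6], [3]].
After inserting 4: P = [[2, 4], [3, 6]].
After inserting 1: P = [[1, 4], [2, 6], [3]].
After inserting 5: P = [[1, 4, 5], [2, 6], [3]].

The final insertion tableau P = [[1, 4, 5], [2, 6], [3]] has shape [3, 2, 1].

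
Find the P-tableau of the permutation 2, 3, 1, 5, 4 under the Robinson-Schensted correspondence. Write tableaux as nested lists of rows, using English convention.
P = [[1, 3, 4], [2, 5]]

Insert 2: appended to row 1. P = [[2]].
Insert 3: appended to row 1. P = [[2, 3]].
Insert 1: 1 bumps 2 from row 1; 2 starts row 2. P = [[1, 3], [2]].
Insert 5: appended to row 1. P = [[1, 3, 5], [2]].
Insert 4: 4 bumps 5 from row 1; 5 appends to row 2. P = [[1, 3, 4], [2, 5]].

So P = [[1, 3, 4], [2, 5]].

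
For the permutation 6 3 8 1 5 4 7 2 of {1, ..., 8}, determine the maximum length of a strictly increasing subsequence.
3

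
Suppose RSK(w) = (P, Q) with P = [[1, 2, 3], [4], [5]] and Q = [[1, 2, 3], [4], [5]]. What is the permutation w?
1 2 5 4 3

Reverse RSK: for i = n, n-1, ..., 1, locate i in Q, remove the corresponding corner cell from P, and reverse-bump its entry up through P; the value ejected from row 1 is w(i).

So w = 1 2 5 4 3.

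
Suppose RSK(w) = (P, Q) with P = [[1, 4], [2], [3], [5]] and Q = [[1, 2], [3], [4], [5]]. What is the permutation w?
3 5 4 2 1

Reverse the RSK construction: for i from n down to 1, find the cell of Q containing i, remove the entry at that cell from P, and reverse-bump it up through P; the value ejected from row 1 is w(i).

Step i=5: Q has 5 at row 4, column 1; remove 5 from row 4 of P and reverse-bump: 5 enters row 3 and ejects 3; 3 enters row 2 and ejects 2; 2 enters row 1 and ejects 1. So w(5) = 1. P is now [[2, 4], [3], [5]].
Step i=4: Q has 4 at row 3, column 1; remove 5 from row 3 of P and reverse-bump: 5 enters row 2 and ejects 3; 3 enters row 1 and ejects 2. So w(4) = 2. P is now [[3, 4], [5]].
Step i=3: Q has 3 at row 2, column 1; remove 5 from row 2 of P and reverse-bump: 5 enters row 1 and ejects 4. So w(3) = 4. P is now [[3, 5]].
Step i=2: Q has 2 at row 1, column 2; remove that cell from P, ejecting 5. So w(2) = 5. P is now [[3]].
Step i=1: Q has 1 at row 1, column 1; remove that cell from P, ejecting 3. So w(1) = 3. P is now [].

So w = 3 5 4 2 1.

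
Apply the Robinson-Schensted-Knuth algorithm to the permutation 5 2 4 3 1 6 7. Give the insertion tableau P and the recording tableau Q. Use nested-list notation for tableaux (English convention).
Insert each entry of the permutation into P by Schensted row insertion, recording in Q the position of each new cell.

After inserting 5: P = [[5]].
After inserting 2: P = [[2], [5]].
After inserting 4: P = [[2, 4], [5]].
After inserting 3: P = [[2, 3], [4], [5]].
After inserting 1: P = [[1, 3], [2], [4], [5]].
After inserting 6: P = [[1, 3, 6], [2], [4], [5]].
After inserting 7: P = [[1, 3, 6, 7], [2], [4], [5]].

So P = [[1, 3, 6, 7], [2], [4], [5]], Q = [[1, 3, 6, 7], [2], [4], [5]].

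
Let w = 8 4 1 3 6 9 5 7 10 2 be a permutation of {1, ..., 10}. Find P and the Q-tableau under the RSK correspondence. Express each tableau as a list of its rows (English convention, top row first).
Insert each entry of the permutation into P by Schensted row insertion, recording in Q the position of each new cell.

Insert 8: appended to row 1. P = [[8]].
Insert 4: 4 bumps 8 from row 1; 8 starts row 2. P = [[4], [8]].
Insert 1: 1 bumps 4 from row 1; 4 bumps 8 from row 2; 8 starts row 3. P = [[1], [4], [8]].
Insert 3: appended to row 1. P = [[1, 3], [4], [8]].
Insert 6: appended to row 1. P = [[1, 3, 6], [4], [8]].
Insert 9: appended to row 1. P = [[1, 3, 6, 9], [4], [8]].
Insert 5: 5 bumps 6 from row 1; 6 appends to row 2. P = [[1, 3, 5, 9], [4, 6], [8]].
Insert 7: 7 bumps 9 from row 1; 9 appends to row 2. P = [[1, 3, 5, 7], [4, 6, 9], [8]].
Insert 10: appended to row 1. P = [[1, 3, 5, 7, 10], [4, 6, 9], [8]].
Insert 2: 2 bumps 3 from row 1; 3 bumps 4 from row 2; 4 bumps 8 from row 3; 8 starts row 4. P = [[1, 2, 5, 7, 10], [3, 6, 9], [4], [8]].

So P = [[1, 2, 5, 7, 10], [3, 6, 9], [4], [8]], Q = [[1, 4, 5, 6, 9], [2, 7, 8], [3], [10]].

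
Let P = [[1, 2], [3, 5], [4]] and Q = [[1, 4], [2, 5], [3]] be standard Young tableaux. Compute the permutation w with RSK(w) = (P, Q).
4 3 1 5 2

Reverse the RSK construction: for i from n down to 1, find the cell of Q containing i, remove the entry at that cell from P, and reverse-bump it up through P; the value ejected from row 1 is w(i).

Step i=5: Q has 5 at row 2, column 2; remove 5 from row 2 of P and reverse-bump: 5 enters row 1 and ejects 2. So w(5) = 2. P is now [[1, 5], [3], [4]].
Step i=4: Q has 4 at row 1, column 2; remove that cell from P, ejecting 5. So w(4) = 5. P is now [[1], [3], [4]].
Step i=3: Q has 3 at row 3, column 1; remove 4 from row 3 of P and reverse-bump: 4 enters row 2 and ejects 3; 3 enters row 1 and ejects 1. So w(3) = 1. P is now [[3], [4]].
Step i=2: Q has 2 at row 2, column 1; remove 4 from row 2 of P and reverse-bump: 4 enters row 1 and ejects 3. So w(2) = 3. P is now [[4]].
Step i=1: Q has 1 at row 1, column 1; remove that cell from P, ejecting 4. So w(1) = 4. P is now [].

So w = 4 3 1 5 2.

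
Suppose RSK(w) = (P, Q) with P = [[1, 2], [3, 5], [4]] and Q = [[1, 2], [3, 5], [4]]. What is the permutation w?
Reverse RSK: for i = n, n-1, ..., 1, locate i in Q, remove the corresponding corner cell from P, and reverse-bump its entry up through P; the value ejected from row 1 is w(i).

So w = 4 5 3 1 2.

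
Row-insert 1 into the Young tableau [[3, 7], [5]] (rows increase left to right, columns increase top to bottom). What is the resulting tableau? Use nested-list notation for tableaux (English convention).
In row 1, 1 replaces 3 (the leftmost entry greater than 1); 3 is bumped to row 2. In row 2, 3 replaces 5 (the leftmost entry greater than 3); 5 is bumped to row 3. 5 starts a new row 3. The new tableau is [[1, 7], [3], [5]].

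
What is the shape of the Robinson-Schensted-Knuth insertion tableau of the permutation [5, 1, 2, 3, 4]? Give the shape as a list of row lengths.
Row-insert each entry into an empty tableau.

After inserting 5: P = [[5]].
After inserting 1: P = [[1], [5]].
After inserting 2: P = [[1, 2], [5]].
After inserting 3: P = [[1, 2, 3], [5]].
After inserting 4: P = [[1, 2, 3, 4], [5]].

The final insertion tableau P = [[1, 2, 3, 4], [5]] has shape [4, 1].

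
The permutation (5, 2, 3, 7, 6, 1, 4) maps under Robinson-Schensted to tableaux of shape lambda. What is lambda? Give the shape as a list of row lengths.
Row-insert each entry into an empty tableau.

After inserting 5: P = [[5]].
After inserting 2: P = [[2], [5]].
After inserting 3: P = [[2, 3], [5]].
After inserting 7: P = [[2, 3, 7], [5]].
After inserting 6: P = [[2, 3, 6], [5, 7]].
After inserting 1: P = [[1, 3, 6], [2, 7], [5]].
After inserting 4: P = [[1, 3, 4], [2, 6], [5, 7]].

The final insertion tableau P = [[1, 3, 4], [2, 6], [5, 7]] has shape [3, 2, 2].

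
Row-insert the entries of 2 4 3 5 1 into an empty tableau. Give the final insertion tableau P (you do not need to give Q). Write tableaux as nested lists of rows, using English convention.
P = [[1, 3, 5], [2], [4]]

Insert 2: appended to row 1. P = [[2]].
Insert 4: appended to row 1. P = [[2, 4]].
Insert 3: 3 bumps 4 from row 1; 4 starts row 2. P = [[2, 3], [4]].
Insert 5: appended to row 1. P = [[2, 3, 5], [4]].
Insert 1: 1 bumps 2 from row 1; 2 bumps 4 from row 2; 4 starts row 3. P = [[1, 3, 5], [2], [4]].

So P = [[1, 3, 5], [2], [4]].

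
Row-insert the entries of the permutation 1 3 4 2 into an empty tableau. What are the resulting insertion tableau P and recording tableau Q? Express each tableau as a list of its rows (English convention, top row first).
Insert each entry of the permutation into P by Schensted row insertion, recording in Q the position of each new cell.

Insert 1: appended to row 1. P = [[1]], Q = [[1]].
Insert 3: appended to row 1. P = [[1, 3]], Q = [[1, 2]].
Insert 4: appended to row 1. P = [[1, 3, 4]], Q = [[1, 2, 3]].
Insert 2: 2 bumps 3 from row 1; 3 starts row 2. P = [[1, 2, 4], [3]], Q = [[1, 2, 3], [4]].

So P = [[1, 2, 4], [3]], Q = [[1, 2, 3], [4]].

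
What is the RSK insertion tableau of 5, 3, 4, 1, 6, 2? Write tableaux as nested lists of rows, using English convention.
Insert 5: appended to row 1. P = [[5]].
Insert 3: 3 bumps 5 from row 1; 5 starts row 2. P = [[3], [5]].
Insert 4: appended to row 1. P = [[3, 4], [5]].
Insert 1: 1 bumps 3 from row 1; 3 bumps 5 from row 2; 5 starts row 3. P = [[1, 4], [3], [5]].
Insert 6: appended to row 1. P = [[1, 4, 6], [3], [5]].
Insert 2: 2 bumps 4 from row 1; 4 appends to row 2. P = [[1, 2, 6], [3, 4], [5]].

So P = [[1, 2, 6], [3, 4], [5]].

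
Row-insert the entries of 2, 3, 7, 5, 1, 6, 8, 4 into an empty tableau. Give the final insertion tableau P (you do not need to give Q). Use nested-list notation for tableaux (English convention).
P = [[1, 3, 4, 6, 8], [2, 5], [7]]

After inserting 2: P = [[2]].
After inserting 3: P = [[2, 3]].
After inserting 7: P = [[2, 3, 7]].
After inserting 5: P = [[2, 3, 5], [7]].
After inserting 1: P = [[1, 3, 5], [2], [7]].
After inserting 6: P = [[1, 3, 5, 6], [2], [7]].
After inserting 8: P = [[1, 3, 5, 6, 8], [2], [7]].
After inserting 4: P = [[1, 3, 4, 6, 8], [2, 5], [7]].

So P = [[1, 3, 4, 6, 8], [2, 5], [7]].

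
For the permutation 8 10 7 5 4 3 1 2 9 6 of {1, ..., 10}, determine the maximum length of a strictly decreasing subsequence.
6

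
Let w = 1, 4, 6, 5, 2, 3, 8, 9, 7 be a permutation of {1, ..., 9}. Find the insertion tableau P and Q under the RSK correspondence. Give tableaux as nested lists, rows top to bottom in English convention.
Insert each entry of the permutation into P by Schensted row insertion, recording in Q the position of each new cell.

Insert 1: appended to row 1. P = [[1]].
Insert 4: appended to row 1. P = [[1, 4]].
Insert 6: appended to row 1. P = [[1, 4, 6]].
Insert 5: 5 bumps 6 from row 1; 6 starts row 2. P = [[1, 4, 5], [6]].
Insert 2: 2 bumps 4 from row 1; 4 bumps 6 from row 2; 6 starts row 3. P = [[1, 2, 5], [4], [6]].
Insert 3: 3 bumps 5 from row 1; 5 appends to row 2. P = [[1, 2, 3], [4, 5], [6]].
Insert 8: appended to row 1. P = [[1, 2, 3, 8], [4, 5], [6]].
Insert 9: appended to row 1. P = [[1, 2, 3, 8, 9], [4, 5], [6]].
Insert 7: 7 bumps 8 from row 1; 8 appends to row 2. P = [[1, 2, 3, 7, 9], [4, 5, 8], [6]].

So P = [[1, 2, 3, 7, 9], [4, 5, 8], [6]], Q = [[1, 2, 3, 7, 8], [4, 6, 9], [5]].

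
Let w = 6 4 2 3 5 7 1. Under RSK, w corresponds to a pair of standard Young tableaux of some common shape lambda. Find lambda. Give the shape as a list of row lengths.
[4, 1, 1, 1]

Row-insert each entry into an empty tableau.

After inserting 6: P = [[6]].
After inserting 4: P = [[4], [6]].
After inserting 2: P = [[2], [4], [6]].
After inserting 3: P = [[2, 3], [4], [6]].
After inserting 5: P = [[2, 3, 5], [4], [6]].
After inserting 7: P = [[2, 3, 5, 7], [4], [6]].
After inserting 1: P = [[1, 3, 5, 7], [2], [4], [6]].

The final insertion tableau P = [[1, 3, 5, 7], [2], [4], [6]] has shape [4, 1, 1, 1].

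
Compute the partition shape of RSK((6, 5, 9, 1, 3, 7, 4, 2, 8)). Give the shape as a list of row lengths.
Row-insert each entry into an empty tableau.

After inserting 6: P = [[6]].
After inserting 5: P = [[5], [6]].
After inserting 9: P = [[5, 9], [6]].
After inserting 1: P = [[1, 9], [5], [6]].
After inserting 3: P = [[1, 3], [5, 9], [6]].
After inserting 7: P = [[1, 3, 7], [5, 9], [6]].
After inserting 4: P = [[1, 3, 4], [5, 7], [6, 9]].
After inserting 2: P = [[1, 2, 4], [3, 7], [5, 9], [6]].
After inserting 8: P = [[1, 2, 4, 8], [3, 7], [5, 9], [6]].

The final insertion tableau P = [[1, 2, 4, 8], [3, 7], [5, 9], [6]] has shape [4, 2, 2, 1].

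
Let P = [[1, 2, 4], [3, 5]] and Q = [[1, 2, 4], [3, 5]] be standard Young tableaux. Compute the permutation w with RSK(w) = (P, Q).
1 3 2 5 4

Reverse RSK: for i = n, n-1, ..., 1, locate i in Q, remove the corresponding corner cell from P, and reverse-bump its entry up through P; the value ejected from row 1 is w(i).

So w = 1 3 2 5 4.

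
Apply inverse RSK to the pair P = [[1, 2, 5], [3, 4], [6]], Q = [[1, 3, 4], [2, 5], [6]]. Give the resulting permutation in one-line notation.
Reverse the RSK construction: for i from n down to 1, find the cell of Q containing i, remove the entry at that cell from P, and reverse-bump it up through P; the value ejected from row 1 is w(i).

Step i=6: Q has 6 at row 3, column 1; remove 6 from row 3 of P and reverse-bump: 6 enters row 2 and ejects 4; 4 enters row 1 and ejects 2. So w(6) = 2. P is now [[1, 4, 5], [3, 6]].
Step i=5: Q has 5 at row 2, column 2; remove 6 from row 2 of P and reverse-bump: 6 enters row 1 and ejects 5. So w(5) = 5. P is now [[1, 4, 6], [3]].
Step i=4: Q has 4 at row 1, column 3; remove that cell from P, ejecting 6. So w(4) = 6. P is now [[1, 4], [3]].
Step i=3: Q has 3 at row 1, column 2; remove that cell from P, ejecting 4. So w(3) = 4. P is now [[1], [3]].
Step i=2: Q has 2 at row 2, column 1; remove 3 from row 2 of P and reverse-bump: 3 enters row 1 and ejects 1. So w(2) = 1. P is now [[3]].
Step i=1: Q has 1 at row 1, column 1; remove that cell from P, ejecting 3. So w(1) = 3. P is now [].

So w = 3 1 4 6 5 2.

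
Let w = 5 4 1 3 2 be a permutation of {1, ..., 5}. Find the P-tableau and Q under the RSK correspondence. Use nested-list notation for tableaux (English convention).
Insert each entry of the permutation into P by Schensted row insertion, recording in Q the position of each new cell.

Insert 5: appended to row 1. P = [[5]], Q = [[1]].
Insert 4: 4 bumps 5 from row 1; 5 starts row 2. P = [[4], [5]], Q = [[1], [2]].
Insert 1: 1 bumps 4 from row 1; 4 bumps 5 from row 2; 5 starts row 3. P = [[1], [4], [5]], Q = [[1], [2], [3]].
Insert 3: appended to row 1. P = [[1, 3], [4], [5]], Q = [[1, 4], [2], [3]].
Insert 2: 2 bumps 3 from row 1; 3 bumps 4 from row 2; 4 bumps 5 from row 3; 5 starts row 4. P = [[1, 2], [3], [4], [5]], Q = [[1, 4], [2], [3], [5]].

So P = [[1, 2], [3], [4], [5]], Q = [[1, 4], [2], [3], [5]].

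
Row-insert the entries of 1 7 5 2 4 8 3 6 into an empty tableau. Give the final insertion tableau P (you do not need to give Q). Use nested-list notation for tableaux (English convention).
P = [[1, 2, 3, 6], [4, 8], [5], [7]]

After inserting 1: P = [[1]].
After inserting 7: P = [[1, 7]].
After inserting 5: P = [[1, 5], [7]].
After inserting 2: P = [[1, 2], [5], [7]].
After inserting 4: P = [[1, 2, 4], [5], [7]].
After inserting 8: P = [[1, 2, 4, 8], [5], [7]].
After inserting 3: P = [[1, 2, 3, 8], [4], [5], [7]].
After inserting 6: P = [[1, 2, 3, 6], [4, 8], [5], [7]].

So P = [[1, 2, 3, 6], [4, 8], [5], [7]].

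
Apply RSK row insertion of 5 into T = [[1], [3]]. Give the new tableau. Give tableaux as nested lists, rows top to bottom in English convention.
5 is larger than every entry of row 1, so it is appended to row 1. The new tableau is [[1, 5], [3]].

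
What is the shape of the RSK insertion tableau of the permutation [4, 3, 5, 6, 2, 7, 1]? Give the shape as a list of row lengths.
[4, 1, 1, 1]

Row-insert each entry into an empty tableau.

After inserting 4: P = [[4]].
After inserting 3: P = [[3], [4]].
After inserting 5: P = [[3, 5], [4]].
After inserting 6: P = [[3, 5, 6], [4]].
After inserting 2: P = [[2, 5, 6], [3], [4]].
After inserting 7: P = [[2, 5, 6, 7], [3], [4]].
After inserting 1: P = [[1, 5, 6, 7], [2], [3], [4]].

The final insertion tableau P = [[1, 5, 6, 7], [2], [3], [4]] has shape [4, 1, 1, 1].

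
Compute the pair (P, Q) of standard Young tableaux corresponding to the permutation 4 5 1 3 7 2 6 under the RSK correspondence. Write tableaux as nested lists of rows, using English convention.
Insert each entry of the permutation into P by Schensted row insertion, recording in Q the position of each new cell.

Insert 4: appended to row 1. P = [[4]].
Insert 5: appended to row 1. P = [[4, 5]].
Insert 1: 1 bumps 4 from row 1; 4 starts row 2. P = [[1, 5], [4]].
Insert 3: 3 bumps 5 from row 1; 5 appends to row 2. P = [[1, 3], [4, 5]].
Insert 7: appended to row 1. P = [[1, 3, 7], [4, 5]].
Insert 2: 2 bumps 3 from row 1; 3 bumps 4 from row 2; 4 starts row 3. P = [[1, 2, 7], [3, 5], [4]].
Insert 6: 6 bumps 7 from row 1; 7 appends to row 2. P = [[1, 2, 6], [3, 5, 7], [4]].

So P = [[1, 2, 6], [3, 5, 7], [4]], Q = [[1, 2, 5], [3, 4, 7], [6]].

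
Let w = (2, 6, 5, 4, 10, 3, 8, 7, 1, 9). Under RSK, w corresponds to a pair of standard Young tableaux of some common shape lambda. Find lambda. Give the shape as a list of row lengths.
[4, 2, 2, 1, 1]

RSK row insertion gives P = [[1, 3, 7, 9], [2, 8], [4, 10], [5], [6]], which has shape [4, 2, 2, 1, 1].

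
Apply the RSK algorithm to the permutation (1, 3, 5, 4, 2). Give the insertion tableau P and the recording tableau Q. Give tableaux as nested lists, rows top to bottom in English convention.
P = [[1, 2, 4], [3], [5]], Q = [[1, 2, 3], [4], [5]]

Insert each entry of the permutation into P by Schensted row insertion, recording in Q the position of each new cell.

Insert 1: appended to row 1. P = [[1]].
Insert 3: appended to row 1. P = [[1, 3]].
Insert 5: appended to row 1. P = [[1, 3, 5]].
Insert 4: 4 bumps 5 from row 1; 5 starts row 2. P = [[1, 3, 4], [5]].
Insert 2: 2 bumps 3 from row 1; 3 bumps 5 from row 2; 5 starts row 3. P = [[1, 2, 4], [3], [5]].

So P = [[1, 2, 4], [3], [5]], Q = [[1, 2, 3], [4], [5]].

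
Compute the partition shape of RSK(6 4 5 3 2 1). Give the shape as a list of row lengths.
[2, 1, 1, 1, 1]

RSK row insertion gives P = [[1, 5], [2], [3], [4], [6]], which has shape [2, 1, 1, 1, 1].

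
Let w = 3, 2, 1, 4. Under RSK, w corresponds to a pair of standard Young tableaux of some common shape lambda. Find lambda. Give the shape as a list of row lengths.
Row-insert each entry into an empty tableau.

After inserting 3: P = [[3]].
After inserting 2: P = [[2], [3]].
After inserting 1: P = [[1], [2], [3]].
After inserting 4: P = [[1, 4], [2], [3]].

The final insertion tableau P = [[1, 4], [2], [3]] has shape [2, 1, 1].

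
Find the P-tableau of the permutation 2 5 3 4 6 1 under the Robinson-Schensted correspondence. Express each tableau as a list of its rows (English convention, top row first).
P = [[1, 3, 4, 6], [2], [5]]

Insert 2: appended to row 1. P = [[2]].
Insert 5: appended to row 1. P = [[2, 5]].
Insert 3: 3 bumps 5 from row 1; 5 starts row 2. P = [[2, 3], [5]].
Insert 4: appended to row 1. P = [[2, 3, 4], [5]].
Insert 6: appended to row 1. P = [[2, 3, 4, 6], [5]].
Insert 1: 1 bumps 2 from row 1; 2 bumps 5 from row 2; 5 starts row 3. P = [[1, 3, 4, 6], [2], [5]].

So P = [[1, 3, 4, 6], [2], [5]].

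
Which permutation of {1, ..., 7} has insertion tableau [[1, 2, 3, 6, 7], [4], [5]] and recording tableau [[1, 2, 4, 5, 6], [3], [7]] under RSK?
Reverse RSK: for i = n, n-1, ..., 1, locate i in Q, remove the corresponding corner cell from P, and reverse-bump its entry up through P; the value ejected from row 1 is w(i).

So w = 1 5 2 4 6 7 3.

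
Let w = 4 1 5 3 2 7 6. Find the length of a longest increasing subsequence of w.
3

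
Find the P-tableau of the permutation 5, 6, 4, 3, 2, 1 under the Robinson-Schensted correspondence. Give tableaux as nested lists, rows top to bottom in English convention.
P = [[1, 6], [2], [3], [4], [5]]

Insert 5: appended to row 1. P = [[5]].
Insert 6: appended to row 1. P = [[5, 6]].
Insert 4: 4 bumps 5 from row 1; 5 starts row 2. P = [[4, 6], [5]].
Insert 3: 3 bumps 4 from row 1; 4 bumps 5 from row 2; 5 starts row 3. P = [[3, 6], [4], [5]].
Insert 2: 2 bumps 3 from row 1; 3 bumps 4 from row 2; 4 bumps 5 from row 3; 5 starts row 4. P = [[2, 6], [3], [4], [5]].
Insert 1: 1 bumps 2 from row 1; 2 bumps 3 from row 2; 3 bumps 4 from row 3; 4 bumps 5 from row 4; 5 starts row 5. P = [[1, 6], [2], [3], [4], [5]].

So P = [[1, 6], [2], [3], [4], [5]].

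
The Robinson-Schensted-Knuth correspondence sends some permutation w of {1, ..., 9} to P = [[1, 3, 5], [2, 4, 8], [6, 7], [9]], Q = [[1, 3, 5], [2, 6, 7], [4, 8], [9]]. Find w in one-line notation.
Reverse the RSK construction: for i from n down to 1, find the cell of Q containing i, remove the entry at that cell from P, and reverse-bump it up through P; the value ejected from row 1 is w(i).

Step i=9: Q has 9 at row 4, column 1; remove 9 from row 4 of P and reverse-bump: 9 enters row 3 and ejects 7; 7 enters row 2 and ejects 4; 4 enters row 1 and ejects 3. So w(9) = 3. P is now [[1, 4, 5], [2, 7, 8], [6, 9]].
Step i=8: Q has 8 at row 3, column 2; remove 9 from row 3 of P and reverse-bump: 9 enters row 2 and ejects 8; 8 enters row 1 and ejects 5. So w(8) = 5. P is now [[1, 4, 8], [2, 7, 9], [6]].
Step i=7: Q has 7 at row 2, column 3; remove 9 from row 2 of P and reverse-bump: 9 enters row 1 and ejects 8. So w(7) = 8. P is now [[1, 4, 9], [2, 7], [6]].
Step i=6: Q has 6 at row 2, column 2; remove 7 from row 2 of P and reverse-bump: 7 enters row 1 and ejects 4. So w(6) = 4. P is now [[1, 7, 9], [2], [6]].
Step i=5: Q has 5 at row 1, column 3; remove that cell from P, ejecting 9. So w(5) = 9. P is now [[1, 7], [2], [6]].
Step i=4: Q has 4 at row 3, column 1; remove 6 from row 3 of P and reverse-bump: 6 enters row 2 and ejects 2; 2 enters row 1 and ejects 1. So w(4) = 1. P is now [[2, 7], [6]].
Step i=3: Q has 3 at row 1, column 2; remove that cell from P, ejecting 7. So w(3) = 7. P is now [[2], [6]].
Step i=2: Q has 2 at row 2, column 1; remove 6 from row 2 of P and reverse-bump: 6 enters row 1 and ejects 2. So w(2) = 2. P is now [[6]].
Step i=1: Q has 1 at row 1, column 1; remove that cell from P, ejecting 6. So w(1) = 6. P is now [].

So w = 6 2 7 1 9 4 8 5 3.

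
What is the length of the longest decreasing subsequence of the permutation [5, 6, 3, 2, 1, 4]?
4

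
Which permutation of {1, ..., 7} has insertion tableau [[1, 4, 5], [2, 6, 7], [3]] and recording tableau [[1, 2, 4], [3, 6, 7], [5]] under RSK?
Reverse the RSK construction: for i from n down to 1, find the cell of Q containing i, remove the entry at that cell from P, and reverse-bump it up through P; the value ejected from row 1 is w(i).

Step i=7: Q has 7 at row 2, column 3; remove 7 from row 2 of P and reverse-bump: 7 enters row 1 and ejects 5. So w(7) = 5. P is now [[1, 4, 7], [2, 6], [3]].
Step i=6: Q has 6 at row 2, column 2; remove 6 from row 2 of P and reverse-bump: 6 enters row 1 and ejects 4. So w(6) = 4. P is now [[1, 6, 7], [2], [3]].
Step i=5: Q has 5 at row 3, column 1; remove 3 from row 3 of P and reverse-bump: 3 enters row 2 and ejects 2; 2 enters row 1 and ejects 1. So w(5) = 1. P is now [[2, 6, 7], [3]].
Step i=4: Q has 4 at row 1, column 3; remove that cell from P, ejecting 7. So w(4) = 7. P is now [[2, 6], [3]].
Step i=3: Q has 3 at row 2, column 1; remove 3 from row 2 of P and reverse-bump: 3 enters row 1 and ejects 2. So w(3) = 2. P is now [[3, 6]].
Step i=2: Q has 2 at row 1, column 2; remove that cell from P, ejecting 6. So w(2) = 6. P is now [[3]].
Step i=1: Q has 1 at row 1, column 1; remove that cell from P, ejecting 3. So w(1) = 3. P is now [].

So w = 3 6 2 7 1 4 5.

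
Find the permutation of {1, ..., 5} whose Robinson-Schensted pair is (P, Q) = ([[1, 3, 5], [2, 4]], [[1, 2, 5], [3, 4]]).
2 4 1 3 5

Reverse the RSK construction: for i from n down to 1, find the cell of Q containing i, remove the entry at that cell from P, and reverse-bump it up through P; the value ejected from row 1 is w(i).

Step i=5: Q has 5 at row 1, column 3; remove that cell from P, ejecting 5. So w(5) = 5. P is now [[1, 3], [2, 4]].
Step i=4: Q has 4 at row 2, column 2; remove 4 from row 2 of P and reverse-bump: 4 enters row 1 and ejects 3. So w(4) = 3. P is now [[1, 4], [2]].
Step i=3: Q has 3 at row 2, column 1; remove 2 from row 2 of P and reverse-bump: 2 enters row 1 and ejects 1. So w(3) = 1. P is now [[2, 4]].
Step i=2: Q has 2 at row 1, column 2; remove that cell from P, ejecting 4. So w(2) = 4. P is now [[2]].
Step i=1: Q has 1 at row 1, column 1; remove that cell from P, ejecting 2. So w(1) = 2. P is now [].

So w = 2 4 1 3 5.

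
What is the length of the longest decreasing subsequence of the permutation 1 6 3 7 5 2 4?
3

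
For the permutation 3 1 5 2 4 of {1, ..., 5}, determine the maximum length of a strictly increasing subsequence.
3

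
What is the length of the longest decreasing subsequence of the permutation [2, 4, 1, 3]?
2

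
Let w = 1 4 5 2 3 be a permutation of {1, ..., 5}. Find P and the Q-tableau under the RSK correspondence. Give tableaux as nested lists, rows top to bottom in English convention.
Insert each entry of the permutation into P by Schensted row insertion, recording in Q the position of each new cell.

Insert 1: appended to row 1. P = [[1]].
Insert 4: appended to row 1. P = [[1, 4]].
Insert 5: appended to row 1. P = [[1, 4, 5]].
Insert 2: 2 bumps 4 from row 1; 4 starts row 2. P = [[1, 2, 5], [4]].
Insert 3: 3 bumps 5 from row 1; 5 appends to row 2. P = [[1, 2, 3], [4, 5]].

So P = [[1, 2, 3], [4, 5]], Q = [[1, 2, 3], [4, 5]].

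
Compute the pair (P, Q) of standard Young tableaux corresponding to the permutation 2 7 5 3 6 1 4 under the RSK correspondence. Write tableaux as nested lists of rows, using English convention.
P = [[1, 3, 4], [2, 6], [5], [7]], Q = [[1, 2, 5], [3, 7], [4], [6]]

Insert each entry of the permutation into P by Schensted row insertion, recording in Q the position of each new cell.

Insert 2: appended to row 1. P = [[2]], Q = [[1]].
Insert 7: appended to row 1. P = [[2, 7]], Q = [[1, 2]].
Insert 5: 5 bumps 7 from row 1; 7 starts row 2. P = [[2, 5], [7]], Q = [[1, 2], [3]].
Insert 3: 3 bumps 5 from row 1; 5 bumps 7 from row 2; 7 starts row 3. P = [[2, 3], [5], [7]], Q = [[1, 2], [3], [4]].
Insert 6: appended to row 1. P = [[2, 3, 6], [5], [7]], Q = [[1, 2, 5], [3], [4]].
Insert 1: 1 bumps 2 from row 1; 2 bumps 5 from row 2; 5 bumps 7 from row 3; 7 starts row 4. P = [[1, 3, 6], [2], [5], [7]], Q = [[1, 2, 5], [3], [4], [6]].
Insert 4: 4 bumps 6 from row 1; 6 appends to row 2. P = [[1, 3, 4], [2, 6], [5], [7]], Q = [[1, 2, 5], [3, 7], [4], [6]].

So P = [[1, 3, 4], [2, 6], [5], [7]], Q = [[1, 2, 5], [3, 7], [4], [6]].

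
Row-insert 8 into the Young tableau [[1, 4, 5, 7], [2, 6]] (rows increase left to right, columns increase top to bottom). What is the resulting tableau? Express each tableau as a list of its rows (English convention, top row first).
8 is larger than every entry of row 1, so it is appended to row 1. The new tableau is [[1, 4, 5, 7, 8], [2, 6]].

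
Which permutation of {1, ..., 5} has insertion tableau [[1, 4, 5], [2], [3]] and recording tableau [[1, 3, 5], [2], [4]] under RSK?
Reverse the RSK construction: for i from n down to 1, find the cell of Q containing i, remove the entry at that cell from P, and reverse-bump it up through P; the value ejected from row 1 is w(i).

Step i=5: Q has 5 at row 1, column 3; remove that cell from P, ejecting 5. So w(5) = 5. P is now [[1, 4], [2], [3]].
Step i=4: Q has 4 at row 3, column 1; remove 3 from row 3 of P and reverse-bump: 3 enters row 2 and ejects 2; 2 enters row 1 and ejects 1. So w(4) = 1. P is now [[2, 4], [3]].
Step i=3: Q has 3 at row 1, column 2; remove that cell from P, ejecting 4. So w(3) = 4. P is now [[2], [3]].
Step i=2: Q has 2 at row 2, column 1; remove 3 from row 2 of P and reverse-bump: 3 enters row 1 and ejects 2. So w(2) = 2. P is now [[3]].
Step i=1: Q has 1 at row 1, column 1; remove that cell from P, ejecting 3. So w(1) = 3. P is now [].

So w = 3 2 4 1 5.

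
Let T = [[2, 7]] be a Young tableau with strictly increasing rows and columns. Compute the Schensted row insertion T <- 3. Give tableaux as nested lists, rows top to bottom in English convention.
In row 1, 3 replaces 7 (the leftmost entry greater than 3); 7 is bumped to row 2. 7 starts a new row 2. The new tableau is [[2, 3], [7]].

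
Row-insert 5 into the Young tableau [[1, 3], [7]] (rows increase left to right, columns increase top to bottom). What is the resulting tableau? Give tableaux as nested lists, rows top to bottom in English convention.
[[1, 3, 5], [7]]

5 is larger than every entry of row 1, so it is appended to row 1. The new tableau is [[1, 3, 5], [7]].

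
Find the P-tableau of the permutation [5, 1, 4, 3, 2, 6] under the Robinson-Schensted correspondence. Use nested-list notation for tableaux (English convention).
P = [[1, 2, 6], [3], [4], [5]]

Insert 5: appended to row 1. P = [[5]].
Insert 1: 1 bumps 5 from row 1; 5 starts row 2. P = [[1], [5]].
Insert 4: appended to row 1. P = [[1, 4], [5]].
Insert 3: 3 bumps 4 from row 1; 4 bumps 5 from row 2; 5 starts row 3. P = [[1, 3], [4], [5]].
Insert 2: 2 bumps 3 from row 1; 3 bumps 4 from row 2; 4 bumps 5 from row 3; 5 starts row 4. P = [[1, 2], [3], [4], [5]].
Insert 6: appended to row 1. P = [[1, 2, 6], [3], [4], [5]].

So P = [[1, 2, 6], [3], [4], [5]].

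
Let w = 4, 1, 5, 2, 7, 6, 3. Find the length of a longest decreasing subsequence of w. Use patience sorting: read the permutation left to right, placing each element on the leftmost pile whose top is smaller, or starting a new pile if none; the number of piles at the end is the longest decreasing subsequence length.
3

4: new pile. tops = [4]
1: new pile. tops = [4, 1]
5: onto pile 1 (replacing 4). tops = [5, 1]
2: onto pile 2 (replacing 1). tops = [5, 2]
7: onto pile 1 (replacing 5). tops = [7, 2]
6: onto pile 2 (replacing 2). tops = [7, 6]
3: new pile. tops = [7, 6, 3]

3 piles, so the longest decreasing subsequence has length 3.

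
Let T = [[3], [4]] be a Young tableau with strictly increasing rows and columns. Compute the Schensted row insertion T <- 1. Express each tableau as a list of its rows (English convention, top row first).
In row 1, 1 replaces 3 (the leftmost entry greater than 1); 3 is bumped to row 2. In row 2, 3 replaces 4 (the leftmost entry greater than 3); 4 is bumped to row 3. 4 starts a new row 3. The new tableau is [[1], [3], [4]].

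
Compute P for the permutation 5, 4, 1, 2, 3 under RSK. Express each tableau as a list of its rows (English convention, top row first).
Insert 5: appended to row 1. P = [[5]].
Insert 4: 4 bumps 5 from row 1; 5 starts row 2. P = [[4], [5]].
Insert 1: 1 bumps 4 from row 1; 4 bumps 5 from row 2; 5 starts row 3. P = [[1], [4], [5]].
Insert 2: appended to row 1. P = [[1, 2], [4], [5]].
Insert 3: appended to row 1. P = [[1, 2, 3], [4], [5]].

So P = [[1, 2, 3], [4], [5]].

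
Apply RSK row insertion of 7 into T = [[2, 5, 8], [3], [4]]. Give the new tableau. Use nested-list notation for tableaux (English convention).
In row 1, 7 replaces 8 (the leftmost entry greater than 7); 8 is bumped to row 2. 8 is appended to row 2. The new tableau is [[2, 5, 7], [3, 8], [4]].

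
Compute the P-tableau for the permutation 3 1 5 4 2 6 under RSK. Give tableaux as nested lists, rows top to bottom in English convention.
P = [[1, 2, 6], [3, 4], [5]]

Insert 3: appended to row 1. P = [[3]].
Insert 1: 1 bumps 3 from row 1; 3 starts row 2. P = [[1], [3]].
Insert 5: appended to row 1. P = [[1, 5], [3]].
Insert 4: 4 bumps 5 from row 1; 5 appends to row 2. P = [[1, 4], [3, 5]].
Insert 2: 2 bumps 4 from row 1; 4 bumps 5 from row 2; 5 starts row 3. P = [[1, 2], [3, 4], [5]].
Insert 6: appended to row 1. P = [[1, 2, 6], [3, 4], [5]].

So P = [[1, 2, 6], [3, 4], [5]].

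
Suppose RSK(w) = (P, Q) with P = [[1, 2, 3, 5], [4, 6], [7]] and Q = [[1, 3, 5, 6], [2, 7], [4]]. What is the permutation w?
Reverse the RSK construction: for i from n down to 1, find the cell of Q containing i, remove the entry at that cell from P, and reverse-bump it up through P; the value ejected from row 1 is w(i).

Step i=7: Q has 7 at row 2, column 2; remove 6 from row 2 of P and reverse-bump: 6 enters row 1 and ejects 5. So w(7) = 5. P is now [[1, 2, 3, 6], [4], [7]].
Step i=6: Q has 6 at row 1, column 4; remove that cell from P, ejecting 6. So w(6) = 6. P is now [[1, 2, 3], [4], [7]].
Step i=5: Q has 5 at row 1, column 3; remove that cell from P, ejecting 3. So w(5) = 3. P is now [[1, 2], [4], [7]].
Step i=4: Q has 4 at row 3, column 1; remove 7 from row 3 of P and reverse-bump: 7 enters row 2 and ejects 4; 4 enters row 1 and ejects 2. So w(4) = 2. P is now [[1, 4], [7]].
Step i=3: Q has 3 at row 1, column 2; remove that cell from P, ejecting 4. So w(3) = 4. P is now [[1], [7]].
Step i=2: Q has 2 at row 2, column 1; remove 7 from row 2 of P and reverse-bump: 7 enters row 1 and ejects 1. So w(2) = 1. P is now [[7]].
Step i=1: Q has 1 at row 1, column 1; remove that cell from P, ejecting 7. So w(1) = 7. P is now [].

So w = 7 1 4 2 3 6 5.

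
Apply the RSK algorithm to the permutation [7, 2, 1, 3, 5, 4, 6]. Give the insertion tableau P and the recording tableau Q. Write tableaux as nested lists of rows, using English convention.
P = [[1, 3, 4, 6], [2, 5], [7]], Q = [[1, 4, 5, 7], [2, 6], [3]]

Insert each entry of the permutation into P by Schensted row insertion, recording in Q the position of each new cell.

Insert 7: appended to row 1. P = [[7]].
Insert 2: 2 bumps 7 from row 1; 7 starts row 2. P = [[2], [7]].
Insert 1: 1 bumps 2 from row 1; 2 bumps 7 from row 2; 7 starts row 3. P = [[1], [2], [7]].
Insert 3: appended to row 1. P = [[1, 3], [2], [7]].
Insert 5: appended to row 1. P = [[1, 3, 5], [2], [7]].
Insert 4: 4 bumps 5 from row 1; 5 appends to row 2. P = [[1, 3, 4], [2, 5], [7]].
Insert 6: appended to row 1. P = [[1, 3, 4, 6], [2, 5], [7]].

So P = [[1, 3, 4, 6], [2, 5], [7]], Q = [[1, 4, 5, 7], [2, 6], [3]].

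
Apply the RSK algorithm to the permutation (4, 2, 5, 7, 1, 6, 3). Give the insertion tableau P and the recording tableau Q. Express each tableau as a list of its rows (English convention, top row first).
Insert each entry of the permutation into P by Schensted row insertion, recording in Q the position of each new cell.

Insert 4: appended to row 1. P = [[4]], Q = [[1]].
Insert 2: 2 bumps 4 from row 1; 4 starts row 2. P = [[2], [4]], Q = [[1], [2]].
Insert 5: appended to row 1. P = [[2, 5], [4]], Q = [[1, 3], [2]].
Insert 7: appended to row 1. P = [[2, 5, 7], [4]], Q = [[1, 3, 4], [2]].
Insert 1: 1 bumps 2 from row 1; 2 bumps 4 from row 2; 4 starts row 3. P = [[1, 5, 7], [2], [4]], Q = [[1, 3, 4], [2], [5]].
Insert 6: 6 bumps 7 from row 1; 7 appends to row 2. P = [[1, 5, 6], [2, 7], [4]], Q = [[1, 3, 4], [2, 6], [5]].
Insert 3: 3 bumps 5 from row 1; 5 bumps 7 from row 2; 7 appends to row 3. P = [[1, 3, 6], [2, 5], [4, 7]], Q = [[1, 3, 4], [2, 6], [5, 7]].

So P = [[1, 3, 6], [2, 5], [4, 7]], Q = [[1, 3, 4], [2, 6], [5, 7]].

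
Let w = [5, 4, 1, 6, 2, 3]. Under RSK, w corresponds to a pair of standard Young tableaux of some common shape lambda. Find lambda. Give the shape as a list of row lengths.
Row-insert each entry into an empty tableau.

After inserting 5: P = [[5]].
After inserting 4: P = [[4], [5]].
After inserting 1: P = [[1], [4], [5]].
After inserting 6: P = [[1, 6], [4], [5]].
After inserting 2: P = [[1, 2], [4, 6], [5]].
After inserting 3: P = [[1, 2, 3], [4, 6], [5]].

The final insertion tableau P = [[1, 2, 3], [4, 6], [5]] has shape [3, 2, 1].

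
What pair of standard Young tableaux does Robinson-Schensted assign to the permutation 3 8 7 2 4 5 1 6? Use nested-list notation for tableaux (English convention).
Insert each entry of the permutation into P by Schensted row insertion, recording in Q the position of each new cell.

Insert 3: appended to row 1. P = [[3]].
Insert 8: appended to row 1. P = [[3, 8]].
Insert 7: 7 bumps 8 from row 1; 8 starts row 2. P = [[3, 7], [8]].
Insert 2: 2 bumps 3 from row 1; 3 bumps 8 from row 2; 8 starts row 3. P = [[2, 7], [3], [8]].
Insert 4: 4 bumps 7 from row 1; 7 appends to row 2. P = [[2, 4], [3, 7], [8]].
Insert 5: appended to row 1. P = [[2, 4, 5], [3, 7], [8]].
Insert 1: 1 bumps 2 from row 1; 2 bumps 3 from row 2; 3 bumps 8 from row 3; 8 starts row 4. P = [[1, 4, 5], [2, 7], [3], [8]].
Insert 6: appended to row 1. P = [[1, 4, 5, 6], [2, 7], [3], [8]].

So P = [[1, 4, 5, 6], [2, 7], [3], [8]], Q = [[1, 2, 6, 8], [3, 5], [4], [7]].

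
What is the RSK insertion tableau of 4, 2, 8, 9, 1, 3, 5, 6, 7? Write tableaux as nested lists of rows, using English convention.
P = [[1, 3, 5, 6, 7], [2, 8, 9], [4]]

Insert 4: appended to row 1. P = [[4]].
Insert 2: 2 bumps 4 from row 1; 4 starts row 2. P = [[2], [4]].
Insert 8: appended to row 1. P = [[2, 8], [4]].
Insert 9: appended to row 1. P = [[2, 8, 9], [4]].
Insert 1: 1 bumps 2 from row 1; 2 bumps 4 from row 2; 4 starts row 3. P = [[1, 8, 9], [2], [4]].
Insert 3: 3 bumps 8 from row 1; 8 appends to row 2. P = [[1, 3, 9], [2, 8], [4]].
Insert 5: 5 bumps 9 from row 1; 9 appends to row 2. P = [[1, 3, 5], [2, 8, 9], [4]].
Insert 6: appended to row 1. P = [[1, 3, 5, 6], [2, 8, 9], [4]].
Insert 7: appended to row 1. P = [[1, 3, 5, 6, 7], [2, 8, 9], [4]].

So P = [[1, 3, 5, 6, 7], [2, 8, 9], [4]].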